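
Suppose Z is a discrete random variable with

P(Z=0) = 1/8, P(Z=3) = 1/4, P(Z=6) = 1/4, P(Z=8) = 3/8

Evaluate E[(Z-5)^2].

E[(Z-5)^2] = Σ (z-5)^2·P(Z=z)
 = 25·1/8 + 4·1/4 + 1·1/4 + 9·3/8
 = 25/8 + 1 + 1/4 + 27/8
 = 31/4

7.75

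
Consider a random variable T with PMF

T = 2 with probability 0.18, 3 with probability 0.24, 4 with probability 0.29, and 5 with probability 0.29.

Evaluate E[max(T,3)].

3.87

E[max(T,3)] = Σ max(t,3)·P(T=t)
 = 3·0.18 + 3·0.24 + 4·0.29 + 5·0.29
 = 0.54 + 0.72 + 1.16 + 1.45
 = 3.87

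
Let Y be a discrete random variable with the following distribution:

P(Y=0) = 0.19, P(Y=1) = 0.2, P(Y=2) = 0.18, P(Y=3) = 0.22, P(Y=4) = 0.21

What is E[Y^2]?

E[Y^2] = Σ y^2·P(Y=y)
 = 0·0.19 + 1·0.2 + 4·0.18 + 9·0.22 + 16·0.21
 = 0 + 0.2 + 0.72 + 1.98 + 3.36
 = 6.26

6.26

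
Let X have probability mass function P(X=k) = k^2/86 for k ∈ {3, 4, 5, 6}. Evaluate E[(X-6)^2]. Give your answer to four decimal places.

E[(X-6)^2] = Σ (x-6)^2·P(X=x)
 = 9·9/86 + 4·8/43 + 1·25/86 + 0·18/43
 = 81/86 + 32/43 + 25/86 + 0
 = 85/43

1.9767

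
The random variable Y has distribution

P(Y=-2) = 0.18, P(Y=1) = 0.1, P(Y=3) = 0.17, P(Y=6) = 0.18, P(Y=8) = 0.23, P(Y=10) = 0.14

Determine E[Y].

E[Y] = Σ y·P(Y=y)
 = (-2)·0.18 + 1·0.1 + 3·0.17 + 6·0.18 + 8·0.23 + 10·0.14
 = (-0.36) + 0.1 + 0.51 + 1.08 + 1.84 + 1.4
 = 4.57

4.57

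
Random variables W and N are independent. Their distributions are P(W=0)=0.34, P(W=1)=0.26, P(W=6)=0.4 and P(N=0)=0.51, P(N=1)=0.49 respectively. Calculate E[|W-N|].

E[|W-N|] = Σ_w Σ_n |w-n| · P(W=w)P(N=n)
 = 0·0.1734 + 1·0.1666 + 1·0.1326 + 0·0.1274 + 6·0.204 + 5·0.196
 = 0 + 0.1666 + 0.1326 + 0 + 1.224 + 0.98
 = 2.5032

2.5032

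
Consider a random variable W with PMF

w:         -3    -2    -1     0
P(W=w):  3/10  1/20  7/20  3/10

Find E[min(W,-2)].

-2.3

E[min(W,-2)] = Σ min(w,-2)·P(W=w)
 = (-3)·3/10 + (-2)·1/20 + (-2)·7/20 + (-2)·3/10
 = (-9/10) + (-1/10) + (-7/10) + (-3/5)
 = -23/10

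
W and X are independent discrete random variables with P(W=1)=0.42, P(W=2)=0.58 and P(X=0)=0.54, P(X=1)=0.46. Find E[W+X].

E[W+X] = Σ_w Σ_x (w+x) · P(W=w)P(X=x)
 = 1·0.2268 + 2·0.1932 + 2·0.3132 + 3·0.2668
 = 0.2268 + 0.3864 + 0.6264 + 0.8004
 = 2.04

2.04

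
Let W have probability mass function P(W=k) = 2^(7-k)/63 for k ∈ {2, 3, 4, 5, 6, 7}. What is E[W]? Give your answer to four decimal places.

E[W] = Σ w·P(W=w)
 = 2·32/63 + 3·16/63 + 4·8/63 + 5·4/63 + 6·2/63 + 7·1/63
 = 64/63 + 16/21 + 32/63 + 20/63 + 4/21 + 1/9
 = 61/21

2.9048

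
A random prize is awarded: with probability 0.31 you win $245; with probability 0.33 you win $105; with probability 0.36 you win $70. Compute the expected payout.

E[payout] = 245·0.31 + 105·0.33 + 70·0.36
 = 75.95 + 34.65 + 25.2
 = 135.8

135.8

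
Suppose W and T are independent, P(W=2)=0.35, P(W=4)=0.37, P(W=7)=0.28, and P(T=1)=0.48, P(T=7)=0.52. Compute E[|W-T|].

2.9944

E[|W-T|] = Σ_w Σ_t |w-t| · P(W=w)P(T=t)
 = 1·0.168 + 5·0.182 + 3·0.1776 + 3·0.1924 + 6·0.1344 + 0·0.1456
 = 0.168 + 0.91 + 0.5328 + 0.5772 + 0.8064 + 0
 = 2.9944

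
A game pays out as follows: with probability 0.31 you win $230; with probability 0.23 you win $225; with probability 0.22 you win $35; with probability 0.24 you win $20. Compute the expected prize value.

135.55

E[payout] = 230·0.31 + 225·0.23 + 35·0.22 + 20·0.24
 = 71.3 + 51.75 + 7.7 + 4.8
 = 135.55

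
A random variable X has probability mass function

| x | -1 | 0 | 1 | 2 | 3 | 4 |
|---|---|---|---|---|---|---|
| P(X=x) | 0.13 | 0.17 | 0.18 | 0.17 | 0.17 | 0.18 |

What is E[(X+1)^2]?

9.64

E[(X+1)^2] = Σ (x+1)^2·P(X=x)
 = 0·0.13 + 1·0.17 + 4·0.18 + 9·0.17 + 16·0.17 + 25·0.18
 = 0 + 0.17 + 0.72 + 1.53 + 2.72 + 4.5
 = 9.64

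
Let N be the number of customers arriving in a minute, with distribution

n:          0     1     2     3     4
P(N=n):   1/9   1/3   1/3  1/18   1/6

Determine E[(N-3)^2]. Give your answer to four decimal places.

E[(N-3)^2] = Σ (n-3)^2·P(N=n)
 = 9·1/9 + 4·1/3 + 1·1/3 + 0·1/18 + 1·1/6
 = 1 + 4/3 + 1/3 + 0 + 1/6
 = 17/6

2.8333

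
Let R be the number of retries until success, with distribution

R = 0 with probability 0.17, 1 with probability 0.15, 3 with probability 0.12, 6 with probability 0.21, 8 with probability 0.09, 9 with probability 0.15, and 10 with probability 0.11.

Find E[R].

E[R] = Σ r·P(R=r)
 = 0·0.17 + 1·0.15 + 3·0.12 + 6·0.21 + 8·0.09 + 9·0.15 + 10·0.11
 = 0 + 0.15 + 0.36 + 1.26 + 0.72 + 1.35 + 1.1
 = 4.94

4.94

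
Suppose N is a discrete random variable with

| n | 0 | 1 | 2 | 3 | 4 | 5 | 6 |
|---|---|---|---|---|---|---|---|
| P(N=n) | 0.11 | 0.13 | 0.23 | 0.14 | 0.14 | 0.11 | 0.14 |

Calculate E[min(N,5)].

2.82

E[min(N,5)] = Σ min(n,5)·P(N=n)
 = 0·0.11 + 1·0.13 + 2·0.23 + 3·0.14 + 4·0.14 + 5·0.11 + 5·0.14
 = 0 + 0.13 + 0.46 + 0.42 + 0.56 + 0.55 + 0.7
 = 2.82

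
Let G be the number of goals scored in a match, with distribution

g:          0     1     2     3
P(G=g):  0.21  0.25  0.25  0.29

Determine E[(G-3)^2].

3.14

E[(G-3)^2] = Σ (g-3)^2·P(G=g)
 = 9·0.21 + 4·0.25 + 1·0.25 + 0·0.29
 = 1.89 + 1 + 0.25 + 0
 = 3.14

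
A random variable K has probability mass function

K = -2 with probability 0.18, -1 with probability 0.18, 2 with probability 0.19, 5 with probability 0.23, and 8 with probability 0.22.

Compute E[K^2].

21.49

E[K^2] = Σ k^2·P(K=k)
 = 4·0.18 + 1·0.18 + 4·0.19 + 25·0.23 + 64·0.22
 = 0.72 + 0.18 + 0.76 + 5.75 + 14.08
 = 21.49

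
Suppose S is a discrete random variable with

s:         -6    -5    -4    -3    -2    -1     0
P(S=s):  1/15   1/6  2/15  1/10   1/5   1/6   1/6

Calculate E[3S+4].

E[3S+4] = Σ (3s+4)·P(S=s)
 = (-14)·1/15 + (-11)·1/6 + (-8)·2/15 + (-5)·1/10 + (-2)·1/5 + 1·1/6 + 4·1/6
 = (-14/15) + (-11/6) + (-16/15) + (-1/2) + (-2/5) + 1/6 + 2/3
 = -39/10

-3.9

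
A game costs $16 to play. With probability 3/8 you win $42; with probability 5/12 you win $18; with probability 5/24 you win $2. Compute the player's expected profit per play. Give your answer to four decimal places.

E[payout] = 42·3/8 + 18·5/12 + 2·5/24
 = 63/4 + 15/2 + 5/12
 = 71/3
Net = 71/3 - 16 = 23/3

7.6667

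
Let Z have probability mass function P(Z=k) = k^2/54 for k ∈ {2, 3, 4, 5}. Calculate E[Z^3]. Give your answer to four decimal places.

81.9259

E[Z^3] = Σ z^3·P(Z=z)
 = 8·2/27 + 27·1/6 + 64·8/27 + 125·25/54
 = 16/27 + 9/2 + 512/27 + 3125/54
 = 2212/27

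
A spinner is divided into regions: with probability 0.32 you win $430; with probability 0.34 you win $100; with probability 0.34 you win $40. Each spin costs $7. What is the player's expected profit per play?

178.2

E[payout] = 430·0.32 + 100·0.34 + 40·0.34
 = 137.6 + 34 + 13.6
 = 185.2
Net = 185.2 - 7 = 178.2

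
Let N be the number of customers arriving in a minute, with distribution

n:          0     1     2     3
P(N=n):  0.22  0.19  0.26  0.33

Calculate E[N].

E[N] = Σ n·P(N=n)
 = 0·0.22 + 1·0.19 + 2·0.26 + 3·0.33
 = 0 + 0.19 + 0.52 + 0.99
 = 1.7

1.7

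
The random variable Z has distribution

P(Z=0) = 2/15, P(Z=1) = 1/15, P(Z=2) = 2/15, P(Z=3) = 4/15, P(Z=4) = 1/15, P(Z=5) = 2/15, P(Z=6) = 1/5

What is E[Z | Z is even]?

3.25

P(Z is even) = 2/15 + 2/15 + 1/15 + 1/5 = 8/15.
E[Z | Z is even] = [0·2/15 + 2·2/15 + 4·1/15 + 6·1/5] / (8/15)
 = 26/15 / (8/15)
 = 13/4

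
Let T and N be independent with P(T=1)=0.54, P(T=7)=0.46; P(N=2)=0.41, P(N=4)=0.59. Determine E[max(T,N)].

E[max(T,N)] = Σ_t Σ_n max(t,n) · P(T=t)P(N=n)
 = 2·0.2214 + 4·0.3186 + 7·0.1886 + 7·0.2714
 = 0.4428 + 1.2744 + 1.3202 + 1.8998
 = 4.9372

4.9372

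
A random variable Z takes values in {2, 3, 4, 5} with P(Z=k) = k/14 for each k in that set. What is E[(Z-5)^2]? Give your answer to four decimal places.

E[(Z-5)^2] = Σ (z-5)^2·P(Z=z)
 = 9·1/7 + 4·3/14 + 1·2/7 + 0·5/14
 = 9/7 + 6/7 + 2/7 + 0
 = 17/7

2.4286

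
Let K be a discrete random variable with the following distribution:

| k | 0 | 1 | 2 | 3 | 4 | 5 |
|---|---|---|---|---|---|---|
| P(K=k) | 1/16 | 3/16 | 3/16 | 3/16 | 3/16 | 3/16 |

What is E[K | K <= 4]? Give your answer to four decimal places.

2.3077

P(K <= 4) = 1/16 + 3/16 + 3/16 + 3/16 + 3/16 = 13/16.
E[K | K <= 4] = [0·1/16 + 1·3/16 + 2·3/16 + 3·3/16 + 4·3/16] / (13/16)
 = 15/8 / (13/16)
 = 30/13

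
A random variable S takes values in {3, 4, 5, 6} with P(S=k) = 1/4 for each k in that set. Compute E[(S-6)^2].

3.5

E[(S-6)^2] = Σ (s-6)^2·P(S=s)
 = 9·1/4 + 4·1/4 + 1·1/4 + 0·1/4
 = 9/4 + 1 + 1/4 + 0
 = 7/2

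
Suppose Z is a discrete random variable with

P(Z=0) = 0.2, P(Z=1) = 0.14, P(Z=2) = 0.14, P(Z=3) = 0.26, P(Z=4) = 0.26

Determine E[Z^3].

E[Z^3] = Σ z^3·P(Z=z)
 = 0·0.2 + 1·0.14 + 8·0.14 + 27·0.26 + 64·0.26
 = 0 + 0.14 + 1.12 + 7.02 + 16.64
 = 24.92

24.92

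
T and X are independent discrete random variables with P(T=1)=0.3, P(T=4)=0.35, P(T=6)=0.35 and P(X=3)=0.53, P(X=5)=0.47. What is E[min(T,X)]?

2.8935

E[min(T,X)] = Σ_t Σ_x min(t,x) · P(T=t)P(X=x)
 = 1·0.159 + 1·0.141 + 3·0.1855 + 4·0.1645 + 3·0.1855 + 5·0.1645
 = 0.159 + 0.141 + 0.5565 + 0.658 + 0.5565 + 0.8225
 = 2.8935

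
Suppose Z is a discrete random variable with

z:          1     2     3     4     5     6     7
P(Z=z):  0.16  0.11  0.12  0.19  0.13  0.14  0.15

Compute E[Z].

E[Z] = Σ z·P(Z=z)
 = 1·0.16 + 2·0.11 + 3·0.12 + 4·0.19 + 5·0.13 + 6·0.14 + 7·0.15
 = 0.16 + 0.22 + 0.36 + 0.76 + 0.65 + 0.84 + 1.05
 = 4.04

4.04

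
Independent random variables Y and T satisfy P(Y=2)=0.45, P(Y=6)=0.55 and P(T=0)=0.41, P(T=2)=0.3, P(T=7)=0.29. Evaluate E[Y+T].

E[Y+T] = Σ_y Σ_t (y+t) · P(Y=y)P(T=t)
 = 2·0.1845 + 4·0.135 + 9·0.1305 + 6·0.2255 + 8·0.165 + 13·0.1595
 = 0.369 + 0.54 + 1.1745 + 1.353 + 1.32 + 2.0735
 = 6.83

6.83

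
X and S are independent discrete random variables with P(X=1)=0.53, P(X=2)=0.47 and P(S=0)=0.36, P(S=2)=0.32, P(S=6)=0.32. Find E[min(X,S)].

0.9408

E[min(X,S)] = Σ_x Σ_s min(x,s) · P(X=x)P(S=s)
 = 0·0.1908 + 1·0.1696 + 1·0.1696 + 0·0.1692 + 2·0.1504 + 2·0.1504
 = 0 + 0.1696 + 0.1696 + 0 + 0.3008 + 0.3008
 = 0.9408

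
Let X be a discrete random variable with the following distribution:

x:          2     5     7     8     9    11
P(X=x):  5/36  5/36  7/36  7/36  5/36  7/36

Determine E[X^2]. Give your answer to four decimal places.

60.7778

E[X^2] = Σ x^2·P(X=x)
 = 4·5/36 + 25·5/36 + 49·7/36 + 64·7/36 + 81·5/36 + 121·7/36
 = 5/9 + 125/36 + 343/36 + 112/9 + 45/4 + 847/36
 = 547/9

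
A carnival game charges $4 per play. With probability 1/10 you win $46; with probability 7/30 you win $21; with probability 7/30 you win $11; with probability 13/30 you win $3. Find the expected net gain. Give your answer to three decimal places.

E[payout] = 46·1/10 + 21·7/30 + 11·7/30 + 3·13/30
 = 23/5 + 49/10 + 77/30 + 13/10
 = 401/30
Net = 401/30 - 4 = 281/30

9.367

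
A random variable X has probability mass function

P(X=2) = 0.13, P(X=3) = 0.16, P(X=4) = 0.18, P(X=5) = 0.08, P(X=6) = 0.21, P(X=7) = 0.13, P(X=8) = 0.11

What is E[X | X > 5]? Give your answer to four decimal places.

P(X > 5) = 0.21 + 0.13 + 0.11 = 0.45.
E[X | X > 5] = [6·0.21 + 7·0.13 + 8·0.11] / 0.45
 = 3.05 / 0.45
 = 61/9

6.7778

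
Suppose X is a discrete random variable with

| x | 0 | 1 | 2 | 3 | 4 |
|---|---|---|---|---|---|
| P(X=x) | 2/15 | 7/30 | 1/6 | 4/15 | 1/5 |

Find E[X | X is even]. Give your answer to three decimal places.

2.267

P(X is even) = 2/15 + 1/6 + 1/5 = 1/2.
E[X | X is even] = [0·2/15 + 2·1/6 + 4·1/5] / (1/2)
 = 17/15 / (1/2)
 = 34/15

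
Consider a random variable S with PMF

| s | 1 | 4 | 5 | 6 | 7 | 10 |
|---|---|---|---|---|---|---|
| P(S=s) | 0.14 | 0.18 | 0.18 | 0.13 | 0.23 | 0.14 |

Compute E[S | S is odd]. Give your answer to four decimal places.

4.8182

P(S is odd) = 0.14 + 0.18 + 0.23 = 0.55.
E[S | S is odd] = [1·0.14 + 5·0.18 + 7·0.23] / 0.55
 = 2.65 / 0.55
 = 53/11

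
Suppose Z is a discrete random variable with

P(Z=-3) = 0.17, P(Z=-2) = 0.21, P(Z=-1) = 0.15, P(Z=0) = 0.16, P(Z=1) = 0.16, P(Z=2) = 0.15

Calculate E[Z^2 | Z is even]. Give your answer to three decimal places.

2.769

P(Z is even) = 0.21 + 0.16 + 0.15 = 0.52.
E[Z^2 | Z is even] = [4·0.21 + 0·0.16 + 4·0.15] / 0.52
 = 1.44 / 0.52
 = 36/13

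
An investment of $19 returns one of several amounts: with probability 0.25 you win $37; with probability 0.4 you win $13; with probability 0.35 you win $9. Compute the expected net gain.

E[payout] = 37·0.25 + 13·0.4 + 9·0.35
 = 9.25 + 5.2 + 3.15
 = 17.6
Net = 17.6 - 19 = -1.4

-1.4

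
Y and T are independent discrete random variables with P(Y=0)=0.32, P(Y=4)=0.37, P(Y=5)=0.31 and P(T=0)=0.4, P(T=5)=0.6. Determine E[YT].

9.09

E[YT] = Σ_y Σ_t yt · P(Y=y)P(T=t)
 = 0·0.128 + 0·0.192 + 0·0.148 + 20·0.222 + 0·0.124 + 25·0.186
 = 0 + 0 + 0 + 4.44 + 0 + 4.65
 = 9.09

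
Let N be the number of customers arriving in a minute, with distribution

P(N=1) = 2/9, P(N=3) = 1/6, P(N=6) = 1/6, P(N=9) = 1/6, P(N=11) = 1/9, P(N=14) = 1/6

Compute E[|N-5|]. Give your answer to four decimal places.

E[|N-5|] = Σ |n-5|·P(N=n)
 = 4·2/9 + 2·1/6 + 1·1/6 + 4·1/6 + 6·1/9 + 9·1/6
 = 8/9 + 1/3 + 1/6 + 2/3 + 2/3 + 3/2
 = 38/9

4.2222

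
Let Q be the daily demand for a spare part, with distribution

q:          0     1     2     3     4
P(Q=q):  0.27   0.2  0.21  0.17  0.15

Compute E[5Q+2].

E[5Q+2] = Σ (5q+2)·P(Q=q)
 = 2·0.27 + 7·0.2 + 12·0.21 + 17·0.17 + 22·0.15
 = 0.54 + 1.4 + 2.52 + 2.89 + 3.3
 = 10.65

10.65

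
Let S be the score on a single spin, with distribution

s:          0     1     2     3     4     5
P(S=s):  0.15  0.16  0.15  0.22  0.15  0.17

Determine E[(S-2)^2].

3.11

E[(S-2)^2] = Σ (s-2)^2·P(S=s)
 = 4·0.15 + 1·0.16 + 0·0.15 + 1·0.22 + 4·0.15 + 9·0.17
 = 0.6 + 0.16 + 0 + 0.22 + 0.6 + 1.53
 = 3.11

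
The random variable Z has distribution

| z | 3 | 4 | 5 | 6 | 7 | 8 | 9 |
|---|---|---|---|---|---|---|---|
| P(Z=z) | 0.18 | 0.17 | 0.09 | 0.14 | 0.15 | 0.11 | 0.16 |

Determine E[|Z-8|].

2.44

E[|Z-8|] = Σ |z-8|·P(Z=z)
 = 5·0.18 + 4·0.17 + 3·0.09 + 2·0.14 + 1·0.15 + 0·0.11 + 1·0.16
 = 0.9 + 0.68 + 0.27 + 0.28 + 0.15 + 0 + 0.16
 = 2.44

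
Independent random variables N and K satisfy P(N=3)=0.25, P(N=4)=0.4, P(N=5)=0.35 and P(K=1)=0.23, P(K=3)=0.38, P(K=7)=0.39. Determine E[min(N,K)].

2.969

E[min(N,K)] = Σ_n Σ_k min(n,k) · P(N=n)P(K=k)
 = 1·0.0575 + 3·0.095 + 3·0.0975 + 1·0.092 + 3·0.152 + 4·0.156 + 1·0.0805 + 3·0.133 + 5·0.1365
 = 0.0575 + 0.285 + 0.2925 + 0.092 + 0.456 + 0.624 + 0.0805 + 0.399 + 0.6825
 = 2.969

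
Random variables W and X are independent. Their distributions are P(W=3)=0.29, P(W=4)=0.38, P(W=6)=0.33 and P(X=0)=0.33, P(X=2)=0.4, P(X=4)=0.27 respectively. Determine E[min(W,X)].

1.8017

E[min(W,X)] = Σ_w Σ_x min(w,x) · P(W=w)P(X=x)
 = 0·0.0957 + 2·0.116 + 3·0.0783 + 0·0.1254 + 2·0.152 + 4·0.1026 + 0·0.1089 + 2·0.132 + 4·0.0891
 = 0 + 0.232 + 0.2349 + 0 + 0.304 + 0.4104 + 0 + 0.264 + 0.3564
 = 1.8017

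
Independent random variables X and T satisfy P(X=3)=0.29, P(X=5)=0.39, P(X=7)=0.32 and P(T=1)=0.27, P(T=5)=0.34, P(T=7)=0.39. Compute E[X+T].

9.76

E[X+T] = Σ_x Σ_t (x+t) · P(X=x)P(T=t)
 = 4·0.0783 + 8·0.0986 + 10·0.1131 + 6·0.1053 + 10·0.1326 + 12·0.1521 + 8·0.0864 + 12·0.1088 + 14·0.1248
 = 0.3132 + 0.7888 + 1.131 + 0.6318 + 1.326 + 1.8252 + 0.6912 + 1.3056 + 1.7472
 = 9.76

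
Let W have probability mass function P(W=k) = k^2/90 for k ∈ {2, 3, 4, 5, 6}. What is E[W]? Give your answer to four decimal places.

E[W] = Σ w·P(W=w)
 = 2·2/45 + 3·1/10 + 4·8/45 + 5·5/18 + 6·2/5
 = 4/45 + 3/10 + 32/45 + 25/18 + 12/5
 = 44/9

4.8889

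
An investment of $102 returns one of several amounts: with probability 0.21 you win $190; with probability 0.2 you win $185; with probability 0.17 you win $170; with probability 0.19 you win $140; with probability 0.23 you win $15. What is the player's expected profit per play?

E[payout] = 190·0.21 + 185·0.2 + 170·0.17 + 140·0.19 + 15·0.23
 = 39.9 + 37 + 28.9 + 26.6 + 3.45
 = 135.85
Net = 135.85 - 102 = 33.85

33.85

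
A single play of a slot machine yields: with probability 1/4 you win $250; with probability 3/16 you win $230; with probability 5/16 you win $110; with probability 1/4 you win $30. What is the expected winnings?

E[payout] = 250·1/4 + 230·3/16 + 110·5/16 + 30·1/4
 = 125/2 + 345/8 + 275/8 + 15/2
 = 295/2

147.5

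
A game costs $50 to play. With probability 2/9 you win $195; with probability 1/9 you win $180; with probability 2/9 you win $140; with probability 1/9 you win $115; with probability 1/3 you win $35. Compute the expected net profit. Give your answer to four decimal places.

E[payout] = 195·2/9 + 180·1/9 + 140·2/9 + 115·1/9 + 35·1/3
 = 130/3 + 20 + 280/9 + 115/9 + 35/3
 = 1070/9
Net = 1070/9 - 50 = 620/9

68.8889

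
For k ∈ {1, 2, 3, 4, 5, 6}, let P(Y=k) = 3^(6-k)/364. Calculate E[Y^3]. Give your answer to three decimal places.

E[Y^3] = Σ y^3·P(Y=y)
 = 1·243/364 + 8·81/364 + 27·27/364 + 64·9/364 + 125·3/364 + 216·1/364
 = 243/364 + 162/91 + 729/364 + 144/91 + 375/364 + 54/91
 = 2787/364

7.657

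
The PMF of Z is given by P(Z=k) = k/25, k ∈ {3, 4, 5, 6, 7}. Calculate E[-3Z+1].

-15.2

E[-3Z+1] = Σ (-3z+1)·P(Z=z)
 = (-8)·3/25 + (-11)·4/25 + (-14)·1/5 + (-17)·6/25 + (-20)·7/25
 = (-24/25) + (-44/25) + (-14/5) + (-102/25) + (-28/5)
 = -76/5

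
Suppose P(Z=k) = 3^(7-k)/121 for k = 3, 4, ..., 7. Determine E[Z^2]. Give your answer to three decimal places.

12.752

E[Z^2] = Σ z^2·P(Z=z)
 = 9·81/121 + 16·27/121 + 25·9/121 + 36·3/121 + 49·1/121
 = 729/121 + 432/121 + 225/121 + 108/121 + 49/121
 = 1543/121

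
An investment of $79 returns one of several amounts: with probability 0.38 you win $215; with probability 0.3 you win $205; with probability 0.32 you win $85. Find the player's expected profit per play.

91.4

E[payout] = 215·0.38 + 205·0.3 + 85·0.32
 = 81.7 + 61.5 + 27.2
 = 170.4
Net = 170.4 - 79 = 91.4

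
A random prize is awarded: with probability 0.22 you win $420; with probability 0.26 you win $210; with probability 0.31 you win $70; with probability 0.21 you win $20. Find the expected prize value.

172.9

E[payout] = 420·0.22 + 210·0.26 + 70·0.31 + 20·0.21
 = 92.4 + 54.6 + 21.7 + 4.2
 = 172.9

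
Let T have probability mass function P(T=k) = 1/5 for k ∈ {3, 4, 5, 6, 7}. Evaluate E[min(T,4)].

E[min(T,4)] = Σ min(t,4)·P(T=t)
 = 3·1/5 + 4·1/5 + 4·1/5 + 4·1/5 + 4·1/5
 = 3/5 + 4/5 + 4/5 + 4/5 + 4/5
 = 19/5

3.8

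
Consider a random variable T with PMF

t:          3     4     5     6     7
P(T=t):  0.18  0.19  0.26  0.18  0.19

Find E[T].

E[T] = Σ t·P(T=t)
 = 3·0.18 + 4·0.19 + 5·0.26 + 6·0.18 + 7·0.19
 = 0.54 + 0.76 + 1.3 + 1.08 + 1.33
 = 5.01

5.01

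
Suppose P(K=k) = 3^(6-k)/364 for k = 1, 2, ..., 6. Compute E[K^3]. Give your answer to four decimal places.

7.6566

E[K^3] = Σ k^3·P(K=k)
 = 1·243/364 + 8·81/364 + 27·27/364 + 64·9/364 + 125·3/364 + 216·1/364
 = 243/364 + 162/91 + 729/364 + 144/91 + 375/364 + 54/91
 = 2787/364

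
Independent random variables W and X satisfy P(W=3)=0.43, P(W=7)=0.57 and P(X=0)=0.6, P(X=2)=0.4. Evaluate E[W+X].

6.08

E[W+X] = Σ_w Σ_x (w+x) · P(W=w)P(X=x)
 = 3·0.258 + 5·0.172 + 7·0.342 + 9·0.228
 = 0.774 + 0.86 + 2.394 + 2.052
 = 6.08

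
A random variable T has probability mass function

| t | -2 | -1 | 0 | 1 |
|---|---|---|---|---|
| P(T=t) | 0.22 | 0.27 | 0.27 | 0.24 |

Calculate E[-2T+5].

5.94

E[-2T+5] = Σ (-2t+5)·P(T=t)
 = 9·0.22 + 7·0.27 + 5·0.27 + 3·0.24
 = 1.98 + 1.89 + 1.35 + 0.72
 = 5.94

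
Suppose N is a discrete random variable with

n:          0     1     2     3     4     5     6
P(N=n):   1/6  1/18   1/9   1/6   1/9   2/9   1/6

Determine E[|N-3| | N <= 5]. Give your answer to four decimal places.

1.5333

P(N <= 5) = 1/6 + 1/18 + 1/9 + 1/6 + 1/9 + 2/9 = 5/6.
E[|N-3| | N <= 5] = [3·1/6 + 2·1/18 + 1·1/9 + 0·1/6 + 1·1/9 + 2·2/9] / (5/6)
 = 23/18 / (5/6)
 = 23/15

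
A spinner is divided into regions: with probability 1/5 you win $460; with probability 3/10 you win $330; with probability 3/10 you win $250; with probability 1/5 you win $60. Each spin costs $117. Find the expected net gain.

161

E[payout] = 460·1/5 + 330·3/10 + 250·3/10 + 60·1/5
 = 92 + 99 + 75 + 12
 = 278
Net = 278 - 117 = 161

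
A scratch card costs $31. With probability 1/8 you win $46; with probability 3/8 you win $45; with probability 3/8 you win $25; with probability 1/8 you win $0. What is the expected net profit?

1

E[payout] = 46·1/8 + 45·3/8 + 25·3/8 + 0·1/8
 = 23/4 + 135/8 + 75/8 + 0
 = 32
Net = 32 - 31 = 1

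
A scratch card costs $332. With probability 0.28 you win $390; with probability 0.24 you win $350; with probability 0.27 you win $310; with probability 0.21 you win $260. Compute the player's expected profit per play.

E[payout] = 390·0.28 + 350·0.24 + 310·0.27 + 260·0.21
 = 109.2 + 84 + 83.7 + 54.6
 = 331.5
Net = 331.5 - 332 = -0.5

-0.5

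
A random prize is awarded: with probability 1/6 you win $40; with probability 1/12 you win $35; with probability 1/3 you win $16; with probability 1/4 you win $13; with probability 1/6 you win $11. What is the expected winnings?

E[payout] = 40·1/6 + 35·1/12 + 16·1/3 + 13·1/4 + 11·1/6
 = 20/3 + 35/12 + 16/3 + 13/4 + 11/6
 = 20

20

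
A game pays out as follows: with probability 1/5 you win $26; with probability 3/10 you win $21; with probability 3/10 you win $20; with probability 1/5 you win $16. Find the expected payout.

20.7

E[payout] = 26·1/5 + 21·3/10 + 20·3/10 + 16·1/5
 = 26/5 + 63/10 + 6 + 16/5
 = 207/10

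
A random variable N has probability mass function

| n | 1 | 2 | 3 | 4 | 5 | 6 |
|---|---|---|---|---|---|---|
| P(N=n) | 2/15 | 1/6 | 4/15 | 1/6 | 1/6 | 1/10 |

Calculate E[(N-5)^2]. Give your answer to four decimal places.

4.9667

E[(N-5)^2] = Σ (n-5)^2·P(N=n)
 = 16·2/15 + 9·1/6 + 4·4/15 + 1·1/6 + 0·1/6 + 1·1/10
 = 32/15 + 3/2 + 16/15 + 1/6 + 0 + 1/10
 = 149/30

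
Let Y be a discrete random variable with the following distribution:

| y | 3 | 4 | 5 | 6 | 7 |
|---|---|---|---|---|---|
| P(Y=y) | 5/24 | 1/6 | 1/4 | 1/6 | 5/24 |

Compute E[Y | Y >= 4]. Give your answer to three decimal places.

5.526

P(Y >= 4) = 1/6 + 1/4 + 1/6 + 5/24 = 19/24.
E[Y | Y >= 4] = [4·1/6 + 5·1/4 + 6·1/6 + 7·5/24] / (19/24)
 = 35/8 / (19/24)
 = 105/19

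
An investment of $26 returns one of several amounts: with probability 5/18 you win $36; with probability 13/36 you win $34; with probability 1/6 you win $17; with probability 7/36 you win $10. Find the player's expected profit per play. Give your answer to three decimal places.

1.056

E[payout] = 36·5/18 + 34·13/36 + 17·1/6 + 10·7/36
 = 10 + 221/18 + 17/6 + 35/18
 = 487/18
Net = 487/18 - 26 = 19/18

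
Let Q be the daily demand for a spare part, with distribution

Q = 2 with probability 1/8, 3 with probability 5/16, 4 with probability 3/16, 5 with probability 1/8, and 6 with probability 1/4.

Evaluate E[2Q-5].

E[2Q-5] = Σ (2q-5)·P(Q=q)
 = (-1)·1/8 + 1·5/16 + 3·3/16 + 5·1/8 + 7·1/4
 = (-1/8) + 5/16 + 9/16 + 5/8 + 7/4
 = 25/8

3.125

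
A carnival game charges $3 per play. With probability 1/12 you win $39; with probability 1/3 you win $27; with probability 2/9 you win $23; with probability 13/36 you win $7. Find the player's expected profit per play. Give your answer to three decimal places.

16.889

E[payout] = 39·1/12 + 27·1/3 + 23·2/9 + 7·13/36
 = 13/4 + 9 + 46/9 + 91/36
 = 179/9
Net = 179/9 - 3 = 152/9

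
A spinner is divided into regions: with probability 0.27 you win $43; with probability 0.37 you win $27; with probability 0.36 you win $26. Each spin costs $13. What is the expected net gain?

17.96

E[payout] = 43·0.27 + 27·0.37 + 26·0.36
 = 11.61 + 9.99 + 9.36
 = 30.96
Net = 30.96 - 13 = 17.96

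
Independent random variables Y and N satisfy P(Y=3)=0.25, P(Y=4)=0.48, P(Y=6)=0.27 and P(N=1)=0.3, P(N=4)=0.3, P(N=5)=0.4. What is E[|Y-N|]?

1.724

E[|Y-N|] = Σ_y Σ_n |y-n| · P(Y=y)P(N=n)
 = 2·0.075 + 1·0.075 + 2·0.1 + 3·0.144 + 0·0.144 + 1·0.192 + 5·0.081 + 2·0.081 + 1·0.108
 = 0.15 + 0.075 + 0.2 + 0.432 + 0 + 0.192 + 0.405 + 0.162 + 0.108
 = 1.724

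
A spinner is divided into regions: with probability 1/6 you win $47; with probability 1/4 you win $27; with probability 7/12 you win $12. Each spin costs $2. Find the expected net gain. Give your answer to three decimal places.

E[payout] = 47·1/6 + 27·1/4 + 12·7/12
 = 47/6 + 27/4 + 7
 = 259/12
Net = 259/12 - 2 = 235/12

19.583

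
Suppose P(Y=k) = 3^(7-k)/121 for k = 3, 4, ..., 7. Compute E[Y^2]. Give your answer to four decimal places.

12.7521

E[Y^2] = Σ y^2·P(Y=y)
 = 9·81/121 + 16·27/121 + 25·9/121 + 36·3/121 + 49·1/121
 = 729/121 + 432/121 + 225/121 + 108/121 + 49/121
 = 1543/121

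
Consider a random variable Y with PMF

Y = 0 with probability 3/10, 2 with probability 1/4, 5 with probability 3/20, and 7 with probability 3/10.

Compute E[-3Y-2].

-12.05

E[-3Y-2] = Σ (-3y-2)·P(Y=y)
 = (-2)·3/10 + (-8)·1/4 + (-17)·3/20 + (-23)·3/10
 = (-3/5) + (-2) + (-51/20) + (-69/10)
 = -241/20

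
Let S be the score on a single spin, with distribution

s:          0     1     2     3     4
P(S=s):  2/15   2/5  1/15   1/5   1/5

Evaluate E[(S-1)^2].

E[(S-1)^2] = Σ (s-1)^2·P(S=s)
 = 1·2/15 + 0·2/5 + 1·1/15 + 4·1/5 + 9·1/5
 = 2/15 + 0 + 1/15 + 4/5 + 9/5
 = 14/5

2.8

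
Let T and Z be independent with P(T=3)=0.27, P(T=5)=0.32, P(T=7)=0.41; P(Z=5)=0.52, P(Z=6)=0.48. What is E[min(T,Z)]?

4.6568

E[min(T,Z)] = Σ_t Σ_z min(t,z) · P(T=t)P(Z=z)
 = 3·0.1404 + 3·0.1296 + 5·0.1664 + 5·0.1536 + 5·0.2132 + 6·0.1968
 = 0.4212 + 0.3888 + 0.832 + 0.768 + 1.066 + 1.1808
 = 4.6568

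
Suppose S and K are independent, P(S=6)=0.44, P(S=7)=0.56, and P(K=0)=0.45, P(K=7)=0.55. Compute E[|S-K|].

E[|S-K|] = Σ_s Σ_k |s-k| · P(S=s)P(K=k)
 = 6·0.198 + 1·0.242 + 7·0.252 + 0·0.308
 = 1.188 + 0.242 + 1.764 + 0
 = 3.194

3.194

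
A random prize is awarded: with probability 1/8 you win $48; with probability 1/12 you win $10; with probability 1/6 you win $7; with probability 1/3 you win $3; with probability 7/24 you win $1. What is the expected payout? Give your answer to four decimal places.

E[payout] = 48·1/8 + 10·1/12 + 7·1/6 + 3·1/3 + 1·7/24
 = 6 + 5/6 + 7/6 + 1 + 7/24
 = 223/24

9.2917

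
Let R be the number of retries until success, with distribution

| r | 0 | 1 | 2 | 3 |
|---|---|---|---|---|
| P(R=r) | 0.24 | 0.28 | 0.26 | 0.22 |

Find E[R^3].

E[R^3] = Σ r^3·P(R=r)
 = 0·0.24 + 1·0.28 + 8·0.26 + 27·0.22
 = 0 + 0.28 + 2.08 + 5.94
 = 8.3

8.3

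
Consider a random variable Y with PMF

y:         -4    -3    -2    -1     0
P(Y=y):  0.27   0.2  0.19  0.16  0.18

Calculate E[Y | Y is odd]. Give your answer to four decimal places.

P(Y is odd) = 0.2 + 0.16 = 0.36.
E[Y | Y is odd] = [(-3)·0.2 + (-1)·0.16] / 0.36
 = -0.76 / 0.36
 = -19/9

-2.1111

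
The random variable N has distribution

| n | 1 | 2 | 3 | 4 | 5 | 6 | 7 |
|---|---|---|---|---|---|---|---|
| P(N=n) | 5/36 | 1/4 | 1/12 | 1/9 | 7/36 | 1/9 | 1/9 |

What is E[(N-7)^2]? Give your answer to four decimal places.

14.4722

E[(N-7)^2] = Σ (n-7)^2·P(N=n)
 = 36·5/36 + 25·1/4 + 16·1/12 + 9·1/9 + 4·7/36 + 1·1/9 + 0·1/9
 = 5 + 25/4 + 4/3 + 1 + 7/9 + 1/9 + 0
 = 521/36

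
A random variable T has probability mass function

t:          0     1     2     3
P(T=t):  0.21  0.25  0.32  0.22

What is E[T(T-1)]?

E[T(T-1)] = Σ t(t-1)·P(T=t)
 = 0·0.21 + 0·0.25 + 2·0.32 + 6·0.22
 = 0 + 0 + 0.64 + 1.32
 = 1.96

1.96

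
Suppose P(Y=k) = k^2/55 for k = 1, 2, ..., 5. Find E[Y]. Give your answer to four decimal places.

E[Y] = Σ y·P(Y=y)
 = 1·1/55 + 2·4/55 + 3·9/55 + 4·16/55 + 5·5/11
 = 1/55 + 8/55 + 27/55 + 64/55 + 25/11
 = 45/11

4.0909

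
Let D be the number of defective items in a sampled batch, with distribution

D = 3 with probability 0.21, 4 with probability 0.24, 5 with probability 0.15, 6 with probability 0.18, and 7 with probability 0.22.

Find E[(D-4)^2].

E[(D-4)^2] = Σ (d-4)^2·P(D=d)
 = 1·0.21 + 0·0.24 + 1·0.15 + 4·0.18 + 9·0.22
 = 0.21 + 0 + 0.15 + 0.72 + 1.98
 = 3.06

3.06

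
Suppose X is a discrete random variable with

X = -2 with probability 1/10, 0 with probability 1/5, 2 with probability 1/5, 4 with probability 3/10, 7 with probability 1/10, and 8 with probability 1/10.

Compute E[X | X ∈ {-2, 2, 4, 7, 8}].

P(X ∈ {-2, 2, 4, 7, 8}) = 1/10 + 1/5 + 3/10 + 1/10 + 1/10 = 4/5.
E[X | X ∈ {-2, 2, 4, 7, 8}] = [(-2)·1/10 + 2·1/5 + 4·3/10 + 7·1/10 + 8·1/10] / (4/5)
 = 29/10 / (4/5)
 = 29/8

3.625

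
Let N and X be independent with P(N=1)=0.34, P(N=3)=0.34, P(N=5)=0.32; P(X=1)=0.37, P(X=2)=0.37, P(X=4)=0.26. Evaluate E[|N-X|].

E[|N-X|] = Σ_n Σ_x |n-x| · P(N=n)P(X=x)
 = 0·0.1258 + 1·0.1258 + 3·0.0884 + 2·0.1258 + 1·0.1258 + 1·0.0884 + 4·0.1184 + 3·0.1184 + 1·0.0832
 = 0 + 0.1258 + 0.2652 + 0.2516 + 0.1258 + 0.0884 + 0.4736 + 0.3552 + 0.0832
 = 1.7688

1.7688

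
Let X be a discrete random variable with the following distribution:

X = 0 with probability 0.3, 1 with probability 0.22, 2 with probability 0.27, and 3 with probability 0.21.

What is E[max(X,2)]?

2.21

E[max(X,2)] = Σ max(x,2)·P(X=x)
 = 2·0.3 + 2·0.22 + 2·0.27 + 3·0.21
 = 0.6 + 0.44 + 0.54 + 0.63
 = 2.21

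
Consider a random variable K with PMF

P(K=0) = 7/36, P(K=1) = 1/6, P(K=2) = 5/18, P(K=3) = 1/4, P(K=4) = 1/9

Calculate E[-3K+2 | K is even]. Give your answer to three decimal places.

-3.143

P(K is even) = 7/36 + 5/18 + 1/9 = 7/12.
E[-3K+2 | K is even] = [2·7/36 + (-4)·5/18 + (-10)·1/9] / (7/12)
 = -11/6 / (7/12)
 = -22/7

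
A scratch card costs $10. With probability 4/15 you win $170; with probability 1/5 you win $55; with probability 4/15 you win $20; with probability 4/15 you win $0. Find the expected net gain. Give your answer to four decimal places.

51.6667

E[payout] = 170·4/15 + 55·1/5 + 20·4/15 + 0·4/15
 = 136/3 + 11 + 16/3 + 0
 = 185/3
Net = 185/3 - 10 = 155/3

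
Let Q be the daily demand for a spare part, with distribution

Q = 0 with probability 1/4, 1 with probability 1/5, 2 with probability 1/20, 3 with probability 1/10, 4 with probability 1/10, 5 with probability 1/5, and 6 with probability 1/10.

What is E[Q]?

E[Q] = Σ q·P(Q=q)
 = 0·1/4 + 1·1/5 + 2·1/20 + 3·1/10 + 4·1/10 + 5·1/5 + 6·1/10
 = 0 + 1/5 + 1/10 + 3/10 + 2/5 + 1 + 3/5
 = 13/5

2.6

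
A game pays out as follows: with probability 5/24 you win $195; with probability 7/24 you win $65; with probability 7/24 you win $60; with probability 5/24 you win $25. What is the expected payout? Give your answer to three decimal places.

82.292

E[payout] = 195·5/24 + 65·7/24 + 60·7/24 + 25·5/24
 = 325/8 + 455/24 + 35/2 + 125/24
 = 1975/24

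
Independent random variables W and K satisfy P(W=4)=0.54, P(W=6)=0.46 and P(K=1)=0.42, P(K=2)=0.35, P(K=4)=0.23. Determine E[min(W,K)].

E[min(W,K)] = Σ_w Σ_k min(w,k) · P(W=w)P(K=k)
 = 1·0.2268 + 2·0.189 + 4·0.1242 + 1·0.1932 + 2·0.161 + 4·0.1058
 = 0.2268 + 0.378 + 0.4968 + 0.1932 + 0.322 + 0.4232
 = 2.04

2.04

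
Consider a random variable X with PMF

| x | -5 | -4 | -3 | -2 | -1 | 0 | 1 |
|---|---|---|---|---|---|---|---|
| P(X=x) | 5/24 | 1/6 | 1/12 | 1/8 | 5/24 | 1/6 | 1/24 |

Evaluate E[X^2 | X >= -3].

P(X >= -3) = 1/12 + 1/8 + 5/24 + 1/6 + 1/24 = 5/8.
E[X^2 | X >= -3] = [9·1/12 + 4·1/8 + 1·5/24 + 0·1/6 + 1·1/24] / (5/8)
 = 3/2 / (5/8)
 = 12/5

2.4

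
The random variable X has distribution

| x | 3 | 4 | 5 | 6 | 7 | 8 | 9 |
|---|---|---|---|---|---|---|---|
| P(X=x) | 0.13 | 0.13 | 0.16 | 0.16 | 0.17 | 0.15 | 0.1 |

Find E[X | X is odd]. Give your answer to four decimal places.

5.8571

P(X is odd) = 0.13 + 0.16 + 0.17 + 0.1 = 0.56.
E[X | X is odd] = [3·0.13 + 5·0.16 + 7·0.17 + 9·0.1] / 0.56
 = 3.28 / 0.56
 = 41/7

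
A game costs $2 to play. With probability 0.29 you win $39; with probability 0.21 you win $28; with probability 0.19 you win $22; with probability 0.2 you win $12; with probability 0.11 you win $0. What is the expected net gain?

21.77

E[payout] = 39·0.29 + 28·0.21 + 22·0.19 + 12·0.2 + 0·0.11
 = 11.31 + 5.88 + 4.18 + 2.4 + 0
 = 23.77
Net = 23.77 - 2 = 21.77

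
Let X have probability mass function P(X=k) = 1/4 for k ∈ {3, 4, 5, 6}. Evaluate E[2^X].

30

E[2^X] = Σ 2^x·P(X=x)
 = 8·1/4 + 16·1/4 + 32·1/4 + 64·1/4
 = 2 + 4 + 8 + 16
 = 30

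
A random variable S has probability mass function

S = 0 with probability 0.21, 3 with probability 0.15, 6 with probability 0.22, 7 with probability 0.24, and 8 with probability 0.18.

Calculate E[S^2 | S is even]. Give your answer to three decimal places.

31.869

P(S is even) = 0.21 + 0.22 + 0.18 = 0.61.
E[S^2 | S is even] = [0·0.21 + 36·0.22 + 64·0.18] / 0.61
 = 19.44 / 0.61
 = 1944/61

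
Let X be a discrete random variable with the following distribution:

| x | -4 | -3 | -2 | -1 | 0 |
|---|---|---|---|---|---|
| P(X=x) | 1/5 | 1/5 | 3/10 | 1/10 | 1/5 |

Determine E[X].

E[X] = Σ x·P(X=x)
 = (-4)·1/5 + (-3)·1/5 + (-2)·3/10 + (-1)·1/10 + 0·1/5
 = (-4/5) + (-3/5) + (-3/5) + (-1/10) + 0
 = -21/10

-2.1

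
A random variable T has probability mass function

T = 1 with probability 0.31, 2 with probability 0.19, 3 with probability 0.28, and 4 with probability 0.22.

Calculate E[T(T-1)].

4.7

E[T(T-1)] = Σ t(t-1)·P(T=t)
 = 0·0.31 + 2·0.19 + 6·0.28 + 12·0.22
 = 0 + 0.38 + 1.68 + 2.64
 = 4.7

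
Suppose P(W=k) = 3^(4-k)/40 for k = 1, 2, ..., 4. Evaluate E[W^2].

E[W^2] = Σ w^2·P(W=w)
 = 1·27/40 + 4·9/40 + 9·3/40 + 16·1/40
 = 27/40 + 9/10 + 27/40 + 2/5
 = 53/20

2.65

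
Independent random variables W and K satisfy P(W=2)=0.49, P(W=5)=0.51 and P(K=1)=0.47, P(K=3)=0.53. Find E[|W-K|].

1.9894

E[|W-K|] = Σ_w Σ_k |w-k| · P(W=w)P(K=k)
 = 1·0.2303 + 1·0.2597 + 4·0.2397 + 2·0.2703
 = 0.2303 + 0.2597 + 0.9588 + 0.5406
 = 1.9894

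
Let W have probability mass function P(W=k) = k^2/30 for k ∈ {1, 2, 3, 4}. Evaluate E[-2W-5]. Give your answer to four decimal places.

E[-2W-5] = Σ (-2w-5)·P(W=w)
 = (-7)·1/30 + (-9)·2/15 + (-11)·3/10 + (-13)·8/15
 = (-7/30) + (-6/5) + (-33/10) + (-104/15)
 = -35/3

-11.6667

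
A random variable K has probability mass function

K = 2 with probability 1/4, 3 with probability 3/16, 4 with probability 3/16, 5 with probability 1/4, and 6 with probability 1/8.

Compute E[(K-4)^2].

1.9375

E[(K-4)^2] = Σ (k-4)^2·P(K=k)
 = 4·1/4 + 1·3/16 + 0·3/16 + 1·1/4 + 4·1/8
 = 1 + 3/16 + 0 + 1/4 + 1/2
 = 31/16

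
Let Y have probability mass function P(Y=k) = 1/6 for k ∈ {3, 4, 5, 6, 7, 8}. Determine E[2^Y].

E[2^Y] = Σ 2^y·P(Y=y)
 = 8·1/6 + 16·1/6 + 32·1/6 + 64·1/6 + 128·1/6 + 256·1/6
 = 4/3 + 8/3 + 16/3 + 32/3 + 64/3 + 128/3
 = 84

84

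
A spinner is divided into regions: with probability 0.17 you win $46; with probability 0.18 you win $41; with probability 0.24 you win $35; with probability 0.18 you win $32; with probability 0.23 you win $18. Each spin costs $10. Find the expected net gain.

23.5

E[payout] = 46·0.17 + 41·0.18 + 35·0.24 + 32·0.18 + 18·0.23
 = 7.82 + 7.38 + 8.4 + 5.76 + 4.14
 = 33.5
Net = 33.5 - 10 = 23.5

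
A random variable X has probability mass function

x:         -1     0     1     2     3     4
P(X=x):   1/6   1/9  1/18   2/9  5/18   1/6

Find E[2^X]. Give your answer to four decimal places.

E[2^X] = Σ 2^x·P(X=x)
 = 1/2·1/6 + 1·1/9 + 2·1/18 + 4·2/9 + 8·5/18 + 16·1/6
 = 1/12 + 1/9 + 1/9 + 8/9 + 20/9 + 8/3
 = 73/12

6.0833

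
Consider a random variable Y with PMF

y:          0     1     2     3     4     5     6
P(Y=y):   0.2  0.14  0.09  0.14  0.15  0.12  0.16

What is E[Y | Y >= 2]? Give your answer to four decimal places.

P(Y >= 2) = 0.09 + 0.14 + 0.15 + 0.12 + 0.16 = 0.66.
E[Y | Y >= 2] = [2·0.09 + 3·0.14 + 4·0.15 + 5·0.12 + 6·0.16] / 0.66
 = 2.76 / 0.66
 = 46/11

4.1818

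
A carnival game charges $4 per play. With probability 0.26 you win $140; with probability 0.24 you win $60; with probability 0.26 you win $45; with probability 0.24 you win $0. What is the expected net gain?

E[payout] = 140·0.26 + 60·0.24 + 45·0.26 + 0·0.24
 = 36.4 + 14.4 + 11.7 + 0
 = 62.5
Net = 62.5 - 4 = 58.5

58.5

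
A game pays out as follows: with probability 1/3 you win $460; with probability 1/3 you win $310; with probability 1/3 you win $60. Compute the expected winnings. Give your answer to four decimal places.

E[payout] = 460·1/3 + 310·1/3 + 60·1/3
 = 460/3 + 310/3 + 20
 = 830/3

276.6667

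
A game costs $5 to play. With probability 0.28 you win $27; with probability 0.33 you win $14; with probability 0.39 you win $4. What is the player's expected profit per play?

8.74

E[payout] = 27·0.28 + 14·0.33 + 4·0.39
 = 7.56 + 4.62 + 1.56
 = 13.74
Net = 13.74 - 5 = 8.74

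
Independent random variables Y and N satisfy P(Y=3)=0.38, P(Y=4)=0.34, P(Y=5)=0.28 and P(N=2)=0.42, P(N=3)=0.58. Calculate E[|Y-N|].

1.32

E[|Y-N|] = Σ_y Σ_n |y-n| · P(Y=y)P(N=n)
 = 1·0.1596 + 0·0.2204 + 2·0.1428 + 1·0.1972 + 3·0.1176 + 2·0.1624
 = 0.1596 + 0 + 0.2856 + 0.1972 + 0.3528 + 0.3248
 = 1.32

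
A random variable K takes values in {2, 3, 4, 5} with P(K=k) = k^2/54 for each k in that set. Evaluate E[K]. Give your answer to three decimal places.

E[K] = Σ k·P(K=k)
 = 2·2/27 + 3·1/6 + 4·8/27 + 5·25/54
 = 4/27 + 1/2 + 32/27 + 125/54
 = 112/27

4.148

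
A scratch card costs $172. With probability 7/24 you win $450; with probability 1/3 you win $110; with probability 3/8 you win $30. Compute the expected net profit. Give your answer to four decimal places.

7.1667

E[payout] = 450·7/24 + 110·1/3 + 30·3/8
 = 525/4 + 110/3 + 45/4
 = 1075/6
Net = 1075/6 - 172 = 43/6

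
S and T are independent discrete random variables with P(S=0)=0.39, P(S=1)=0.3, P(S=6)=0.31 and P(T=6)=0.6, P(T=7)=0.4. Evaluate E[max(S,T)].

E[max(S,T)] = Σ_s Σ_t max(s,t) · P(S=s)P(T=t)
 = 6·0.234 + 7·0.156 + 6·0.18 + 7·0.12 + 6·0.186 + 7·0.124
 = 1.404 + 1.092 + 1.08 + 0.84 + 1.116 + 0.868
 = 6.4

6.4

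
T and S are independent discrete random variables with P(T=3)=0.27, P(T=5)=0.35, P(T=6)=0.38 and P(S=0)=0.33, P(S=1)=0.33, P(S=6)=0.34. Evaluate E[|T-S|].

E[|T-S|] = Σ_t Σ_s |t-s| · P(T=t)P(S=s)
 = 3·0.0891 + 2·0.0891 + 3·0.0918 + 5·0.1155 + 4·0.1155 + 1·0.119 + 6·0.1254 + 5·0.1254 + 0·0.1292
 = 0.2673 + 0.1782 + 0.2754 + 0.5775 + 0.462 + 0.119 + 0.7524 + 0.627 + 0
 = 3.2588

3.2588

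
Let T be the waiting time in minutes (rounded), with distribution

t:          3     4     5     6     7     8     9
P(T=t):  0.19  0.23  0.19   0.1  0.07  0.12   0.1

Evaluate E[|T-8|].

2.81

E[|T-8|] = Σ |t-8|·P(T=t)
 = 5·0.19 + 4·0.23 + 3·0.19 + 2·0.1 + 1·0.07 + 0·0.12 + 1·0.1
 = 0.95 + 0.92 + 0.57 + 0.2 + 0.07 + 0 + 0.1
 = 2.81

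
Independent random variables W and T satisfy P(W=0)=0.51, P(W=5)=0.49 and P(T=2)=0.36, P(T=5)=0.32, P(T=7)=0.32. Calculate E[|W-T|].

E[|W-T|] = Σ_w Σ_t |w-t| · P(W=w)P(T=t)
 = 2·0.1836 + 5·0.1632 + 7·0.1632 + 3·0.1764 + 0·0.1568 + 2·0.1568
 = 0.3672 + 0.816 + 1.1424 + 0.5292 + 0 + 0.3136
 = 3.1684

3.1684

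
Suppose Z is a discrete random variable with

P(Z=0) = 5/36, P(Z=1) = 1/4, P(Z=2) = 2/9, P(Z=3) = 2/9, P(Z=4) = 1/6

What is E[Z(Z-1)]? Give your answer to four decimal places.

3.7778

E[Z(Z-1)] = Σ z(z-1)·P(Z=z)
 = 0·5/36 + 0·1/4 + 2·2/9 + 6·2/9 + 12·1/6
 = 0 + 0 + 4/9 + 4/3 + 2
 = 34/9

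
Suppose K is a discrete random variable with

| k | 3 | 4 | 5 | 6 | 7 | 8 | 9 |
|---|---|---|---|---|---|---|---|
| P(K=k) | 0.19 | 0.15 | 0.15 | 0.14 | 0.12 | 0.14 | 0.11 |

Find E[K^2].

E[K^2] = Σ k^2·P(K=k)
 = 9·0.19 + 16·0.15 + 25·0.15 + 36·0.14 + 49·0.12 + 64·0.14 + 81·0.11
 = 1.71 + 2.4 + 3.75 + 5.04 + 5.88 + 8.96 + 8.91
 = 36.65

36.65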